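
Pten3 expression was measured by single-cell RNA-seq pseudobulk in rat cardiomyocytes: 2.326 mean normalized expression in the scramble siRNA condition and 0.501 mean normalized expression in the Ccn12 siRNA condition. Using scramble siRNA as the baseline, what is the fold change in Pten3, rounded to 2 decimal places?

0.22

Fold change = 0.501 / 2.326 = 0.215
Pten3 is downregulated.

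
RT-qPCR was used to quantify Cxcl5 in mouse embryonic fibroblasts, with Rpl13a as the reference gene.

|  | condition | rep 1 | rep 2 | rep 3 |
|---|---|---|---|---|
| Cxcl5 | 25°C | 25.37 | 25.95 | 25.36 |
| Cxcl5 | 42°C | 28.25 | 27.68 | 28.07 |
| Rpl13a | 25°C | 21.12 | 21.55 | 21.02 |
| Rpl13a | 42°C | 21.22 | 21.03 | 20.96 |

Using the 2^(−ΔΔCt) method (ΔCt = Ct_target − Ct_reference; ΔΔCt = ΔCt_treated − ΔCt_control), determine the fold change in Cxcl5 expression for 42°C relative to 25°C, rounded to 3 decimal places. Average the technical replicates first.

Mean Ct: Cxcl5 25°C 25.560; Cxcl5 42°C 28.000; Rpl13a 25°C 21.230; Rpl13a 42°C 21.070
ΔCt(25°C) = 25.560 − 21.230 = 4.330
ΔCt(42°C) = 28.000 − 21.070 = 6.930
ΔΔCt = 6.930 − 4.330 = 2.600
Fold change = 2^(−2.600) = 0.1649

0.165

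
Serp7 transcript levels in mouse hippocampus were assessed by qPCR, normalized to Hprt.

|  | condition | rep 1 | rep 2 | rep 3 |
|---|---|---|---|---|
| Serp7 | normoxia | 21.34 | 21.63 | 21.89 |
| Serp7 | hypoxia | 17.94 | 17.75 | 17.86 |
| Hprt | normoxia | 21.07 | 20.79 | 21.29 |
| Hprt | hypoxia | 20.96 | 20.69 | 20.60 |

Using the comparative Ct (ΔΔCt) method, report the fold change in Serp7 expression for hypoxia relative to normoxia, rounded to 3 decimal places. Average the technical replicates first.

Mean Ct: Serp7 normoxia 21.620; Serp7 hypoxia 17.850; Hprt normoxia 21.050; Hprt hypoxia 20.750
ΔCt(normoxia) = 21.620 − 21.050 = 0.570
ΔCt(hypoxia) = 17.850 − 20.750 = -2.900
ΔΔCt = -2.900 − 0.570 = -3.470
Fold change = 2^(−(-3.470)) = 2^3.470 = 11.0809

11.081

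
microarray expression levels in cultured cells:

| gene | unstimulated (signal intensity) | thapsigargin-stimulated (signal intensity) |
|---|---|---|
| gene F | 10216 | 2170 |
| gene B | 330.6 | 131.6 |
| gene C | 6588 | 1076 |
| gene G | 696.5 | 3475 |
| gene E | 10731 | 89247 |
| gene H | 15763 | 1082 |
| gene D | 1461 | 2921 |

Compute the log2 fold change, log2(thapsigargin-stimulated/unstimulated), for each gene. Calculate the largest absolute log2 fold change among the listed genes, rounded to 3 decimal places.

log2(2170/10216) = -2.235  (gene F)
log2(131.6/330.6) = -1.329  (gene B)
log2(1076/6588) = -2.614  (gene C)
log2(3475/696.5) = 2.319  (gene G)
log2(89247/10731) = 3.056  (gene E)
log2(1082/15763) = -3.865  (gene H)
log2(2921/1461) = 1.000  (gene D)
The largest magnitude belongs to gene H.

3.865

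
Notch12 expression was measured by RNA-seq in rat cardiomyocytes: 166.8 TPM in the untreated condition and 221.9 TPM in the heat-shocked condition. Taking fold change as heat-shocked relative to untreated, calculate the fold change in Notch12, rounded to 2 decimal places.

1.33

Fold change = 221.9 / 166.8 = 1.330
Notch12 is upregulated.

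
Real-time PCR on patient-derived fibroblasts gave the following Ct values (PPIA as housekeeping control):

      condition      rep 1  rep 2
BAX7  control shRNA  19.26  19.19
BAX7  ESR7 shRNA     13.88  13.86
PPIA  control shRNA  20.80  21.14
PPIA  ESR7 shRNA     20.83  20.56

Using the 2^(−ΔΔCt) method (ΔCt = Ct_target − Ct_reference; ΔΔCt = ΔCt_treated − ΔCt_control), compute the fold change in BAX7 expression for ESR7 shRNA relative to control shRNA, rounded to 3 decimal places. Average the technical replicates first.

33.825

Mean Ct: BAX7 control shRNA 19.225; BAX7 ESR7 shRNA 13.870; PPIA control shRNA 20.970; PPIA ESR7 shRNA 20.695
ΔCt(control shRNA) = 19.225 − 20.970 = -1.745
ΔCt(ESR7 shRNA) = 13.870 − 20.695 = -6.825
ΔΔCt = -6.825 − (-1.745) = -5.080
Fold change = 2^(−(-5.080)) = 2^5.080 = 33.8246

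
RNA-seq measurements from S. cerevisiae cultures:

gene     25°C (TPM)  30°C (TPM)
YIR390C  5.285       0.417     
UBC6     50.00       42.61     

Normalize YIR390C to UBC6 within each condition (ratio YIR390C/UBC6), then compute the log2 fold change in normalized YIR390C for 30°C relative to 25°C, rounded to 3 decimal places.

-3.433

YIR390C/UBC6 (25°C) = 5.285 / 50.00 = 0.1057
YIR390C/UBC6 (30°C) = 0.417 / 42.61 = 0.0097864
Fold change = 0.0097864 / 0.1057 = 0.0926
log2(0.0926) = -3.4330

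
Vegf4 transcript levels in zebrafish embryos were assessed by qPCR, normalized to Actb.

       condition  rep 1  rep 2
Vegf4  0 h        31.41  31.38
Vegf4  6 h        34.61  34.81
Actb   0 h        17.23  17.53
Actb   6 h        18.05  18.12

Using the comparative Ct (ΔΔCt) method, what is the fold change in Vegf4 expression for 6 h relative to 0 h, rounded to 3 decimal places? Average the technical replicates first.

Mean Ct: Vegf4 0 h 31.395; Vegf4 6 h 34.710; Actb 0 h 17.380; Actb 6 h 18.085
ΔCt(0 h) = 31.395 − 17.380 = 14.015
ΔCt(6 h) = 34.710 − 18.085 = 16.625
ΔΔCt = 16.625 − 14.015 = 2.610
Fold change = 2^(−2.610) = 0.1638

0.164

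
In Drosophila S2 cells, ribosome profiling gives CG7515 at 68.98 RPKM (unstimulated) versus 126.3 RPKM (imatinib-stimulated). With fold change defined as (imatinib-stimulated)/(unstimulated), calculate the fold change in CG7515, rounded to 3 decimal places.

Fold change = 126.3 / 68.98 = 1.8310
CG7515 is upregulated.

1.831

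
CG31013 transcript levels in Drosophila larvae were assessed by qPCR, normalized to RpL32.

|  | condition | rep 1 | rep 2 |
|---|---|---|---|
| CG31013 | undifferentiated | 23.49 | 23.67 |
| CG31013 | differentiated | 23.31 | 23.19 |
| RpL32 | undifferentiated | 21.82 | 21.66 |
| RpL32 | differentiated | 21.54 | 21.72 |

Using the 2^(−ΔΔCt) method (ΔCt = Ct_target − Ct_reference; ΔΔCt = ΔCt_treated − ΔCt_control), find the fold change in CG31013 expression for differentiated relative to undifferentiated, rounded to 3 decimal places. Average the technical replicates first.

Mean Ct: CG31013 undifferentiated 23.580; CG31013 differentiated 23.250; RpL32 undifferentiated 21.740; RpL32 differentiated 21.630
ΔCt(undifferentiated) = 23.580 − 21.740 = 1.840
ΔCt(differentiated) = 23.250 − 21.630 = 1.620
ΔΔCt = 1.620 − 1.840 = -0.220
Fold change = 2^(−(-0.220)) = 2^0.220 = 1.1647

1.165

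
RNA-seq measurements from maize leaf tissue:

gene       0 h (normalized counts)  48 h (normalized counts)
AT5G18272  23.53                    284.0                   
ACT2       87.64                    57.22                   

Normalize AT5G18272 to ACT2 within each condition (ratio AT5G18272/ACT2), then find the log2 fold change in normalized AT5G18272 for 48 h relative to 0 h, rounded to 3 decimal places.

AT5G18272/ACT2 (0 h) = 23.53 / 87.64 = 0.26848
AT5G18272/ACT2 (48 h) = 284.0 / 57.22 = 4.9633
Fold change = 4.9633 / 0.26848 = 18.4863
log2(18.4863) = 4.2084

4.208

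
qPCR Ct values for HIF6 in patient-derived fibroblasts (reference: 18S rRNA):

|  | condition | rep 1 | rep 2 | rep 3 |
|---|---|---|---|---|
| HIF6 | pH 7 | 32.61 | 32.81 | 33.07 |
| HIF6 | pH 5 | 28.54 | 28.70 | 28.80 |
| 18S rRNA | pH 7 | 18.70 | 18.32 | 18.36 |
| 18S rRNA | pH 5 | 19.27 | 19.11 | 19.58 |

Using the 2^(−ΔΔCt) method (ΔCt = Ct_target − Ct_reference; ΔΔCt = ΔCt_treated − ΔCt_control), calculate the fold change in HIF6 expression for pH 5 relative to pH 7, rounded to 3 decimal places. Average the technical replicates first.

Mean Ct: HIF6 pH 7 32.830; HIF6 pH 5 28.680; 18S rRNA pH 7 18.460; 18S rRNA pH 5 19.320
ΔCt(pH 7) = 32.830 − 18.460 = 14.370
ΔCt(pH 5) = 28.680 − 19.320 = 9.360
ΔΔCt = 9.360 − 14.370 = -5.010
Fold change = 2^(−(-5.010)) = 2^5.010 = 32.2226

32.223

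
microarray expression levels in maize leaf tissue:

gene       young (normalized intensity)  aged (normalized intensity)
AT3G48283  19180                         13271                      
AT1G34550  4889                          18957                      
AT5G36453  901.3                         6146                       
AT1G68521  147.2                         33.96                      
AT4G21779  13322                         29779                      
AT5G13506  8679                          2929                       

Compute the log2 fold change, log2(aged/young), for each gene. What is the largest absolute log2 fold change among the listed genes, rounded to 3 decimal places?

log2(13271/19180) = -0.531  (AT3G48283)
log2(18957/4889) = 1.955  (AT1G34550)
log2(6146/901.3) = 2.770  (AT5G36453)
log2(33.96/147.2) = -2.116  (AT1G68521)
log2(29779/13322) = 1.160  (AT4G21779)
log2(2929/8679) = -1.567  (AT5G13506)
The largest magnitude belongs to AT5G36453.

2.770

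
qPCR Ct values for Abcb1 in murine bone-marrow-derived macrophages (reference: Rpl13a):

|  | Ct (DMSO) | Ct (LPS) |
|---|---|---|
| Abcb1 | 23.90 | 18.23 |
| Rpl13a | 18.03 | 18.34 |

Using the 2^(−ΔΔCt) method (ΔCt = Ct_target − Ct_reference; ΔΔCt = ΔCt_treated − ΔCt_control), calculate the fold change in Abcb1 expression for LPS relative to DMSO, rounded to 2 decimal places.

63.12

ΔCt(DMSO) = 23.900 − 18.030 = 5.870
ΔCt(LPS) = 18.230 − 18.340 = -0.110
ΔΔCt = -0.110 − 5.870 = -5.980
Fold change = 2^(−(-5.980)) = 2^5.980 = 63.119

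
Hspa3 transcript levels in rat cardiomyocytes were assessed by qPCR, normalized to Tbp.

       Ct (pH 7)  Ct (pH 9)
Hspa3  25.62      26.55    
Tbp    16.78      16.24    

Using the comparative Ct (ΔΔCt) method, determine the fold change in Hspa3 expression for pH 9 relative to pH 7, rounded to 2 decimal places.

ΔCt(pH 7) = 25.620 − 16.780 = 8.840
ΔCt(pH 9) = 26.550 − 16.240 = 10.310
ΔΔCt = 10.310 − 8.840 = 1.470
Fold change = 2^(−1.470) = 0.361

0.36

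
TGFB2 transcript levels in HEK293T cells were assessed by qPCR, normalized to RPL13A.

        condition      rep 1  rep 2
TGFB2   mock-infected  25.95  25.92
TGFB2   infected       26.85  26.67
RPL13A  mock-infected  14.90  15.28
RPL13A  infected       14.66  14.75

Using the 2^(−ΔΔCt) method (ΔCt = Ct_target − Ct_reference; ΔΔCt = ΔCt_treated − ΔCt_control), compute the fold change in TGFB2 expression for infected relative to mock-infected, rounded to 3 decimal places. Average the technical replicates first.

Mean Ct: TGFB2 mock-infected 25.935; TGFB2 infected 26.760; RPL13A mock-infected 15.090; RPL13A infected 14.705
ΔCt(mock-infected) = 25.935 − 15.090 = 10.845
ΔCt(infected) = 26.760 − 14.705 = 12.055
ΔΔCt = 12.055 − 10.845 = 1.210
Fold change = 2^(−1.210) = 0.4323

0.432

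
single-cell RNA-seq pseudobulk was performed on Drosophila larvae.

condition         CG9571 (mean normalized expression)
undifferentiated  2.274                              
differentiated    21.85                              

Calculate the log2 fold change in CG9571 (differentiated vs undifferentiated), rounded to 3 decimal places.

3.264

Fold change = 21.85 / 2.274 = 9.6086
log2(9.6086) = 3.2643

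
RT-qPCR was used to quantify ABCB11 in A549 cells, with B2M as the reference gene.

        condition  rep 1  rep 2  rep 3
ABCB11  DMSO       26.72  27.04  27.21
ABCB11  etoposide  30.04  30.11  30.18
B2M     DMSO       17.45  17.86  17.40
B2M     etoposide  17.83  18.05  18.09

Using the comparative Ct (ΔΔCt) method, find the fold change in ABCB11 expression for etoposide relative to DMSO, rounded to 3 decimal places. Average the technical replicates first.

0.154

Mean Ct: ABCB11 DMSO 26.990; ABCB11 etoposide 30.110; B2M DMSO 17.570; B2M etoposide 17.990
ΔCt(DMSO) = 26.990 − 17.570 = 9.420
ΔCt(etoposide) = 30.110 − 17.990 = 12.120
ΔΔCt = 12.120 − 9.420 = 2.700
Fold change = 2^(−2.700) = 0.1539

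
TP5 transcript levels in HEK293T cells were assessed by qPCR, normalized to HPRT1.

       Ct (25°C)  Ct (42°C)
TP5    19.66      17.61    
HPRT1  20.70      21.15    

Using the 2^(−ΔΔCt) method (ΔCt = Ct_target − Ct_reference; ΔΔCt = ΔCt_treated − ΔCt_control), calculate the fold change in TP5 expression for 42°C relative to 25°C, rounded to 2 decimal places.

5.66

ΔCt(25°C) = 19.660 − 20.700 = -1.040
ΔCt(42°C) = 17.610 − 21.150 = -3.540
ΔΔCt = -3.540 − (-1.040) = -2.500
Fold change = 2^(−(-2.500)) = 2^2.500 = 5.657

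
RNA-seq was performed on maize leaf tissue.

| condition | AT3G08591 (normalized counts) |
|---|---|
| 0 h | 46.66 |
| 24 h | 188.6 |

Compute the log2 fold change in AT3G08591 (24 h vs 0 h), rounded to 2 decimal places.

Fold change = 188.6 / 46.66 = 4.0420
log2(4.0420) = 2.015

2.02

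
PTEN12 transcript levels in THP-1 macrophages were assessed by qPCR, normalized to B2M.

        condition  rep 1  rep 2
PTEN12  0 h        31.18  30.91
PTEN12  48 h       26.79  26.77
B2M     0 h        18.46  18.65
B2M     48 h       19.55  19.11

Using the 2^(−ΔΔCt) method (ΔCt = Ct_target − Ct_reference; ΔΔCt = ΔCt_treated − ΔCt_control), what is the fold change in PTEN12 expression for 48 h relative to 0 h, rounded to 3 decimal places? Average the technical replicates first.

32.900

Mean Ct: PTEN12 0 h 31.045; PTEN12 48 h 26.780; B2M 0 h 18.555; B2M 48 h 19.330
ΔCt(0 h) = 31.045 − 18.555 = 12.490
ΔCt(48 h) = 26.780 − 19.330 = 7.450
ΔΔCt = 7.450 − 12.490 = -5.040
Fold change = 2^(−(-5.040)) = 2^5.040 = 32.8996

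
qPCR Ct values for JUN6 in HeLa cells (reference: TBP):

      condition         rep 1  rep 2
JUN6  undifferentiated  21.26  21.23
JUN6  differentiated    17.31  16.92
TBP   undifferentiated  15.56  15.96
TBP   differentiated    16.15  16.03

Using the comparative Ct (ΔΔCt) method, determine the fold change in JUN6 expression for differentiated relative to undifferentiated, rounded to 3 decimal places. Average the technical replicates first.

Mean Ct: JUN6 undifferentiated 21.245; JUN6 differentiated 17.115; TBP undifferentiated 15.760; TBP differentiated 16.090
ΔCt(undifferentiated) = 21.245 − 15.760 = 5.485
ΔCt(differentiated) = 17.115 − 16.090 = 1.025
ΔΔCt = 1.025 − 5.485 = -4.460
Fold change = 2^(−(-4.460)) = 2^4.460 = 22.0087

22.009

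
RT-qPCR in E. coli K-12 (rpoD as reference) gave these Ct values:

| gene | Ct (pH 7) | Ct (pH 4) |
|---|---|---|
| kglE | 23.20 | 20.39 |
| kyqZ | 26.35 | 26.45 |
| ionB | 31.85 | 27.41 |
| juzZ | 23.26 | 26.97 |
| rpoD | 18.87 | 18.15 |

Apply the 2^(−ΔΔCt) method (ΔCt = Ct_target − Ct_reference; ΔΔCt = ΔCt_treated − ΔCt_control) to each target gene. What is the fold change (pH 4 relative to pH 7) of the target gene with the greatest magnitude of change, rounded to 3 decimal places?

kglE: ΔΔCt = (20.39−18.15) − (23.20−18.87) = 2.24 − 4.33 = -2.09; fold change = 2^2.09 = 4.257
kyqZ: ΔΔCt = (26.45−18.15) − (26.35−18.87) = 8.30 − 7.48 = 0.82; fold change = 2^-0.82 = 0.566
ionB: ΔΔCt = (27.41−18.15) − (31.85−18.87) = 9.26 − 12.98 = -3.72; fold change = 2^3.72 = 13.177
juzZ: ΔΔCt = (26.97−18.15) − (23.26−18.87) = 8.82 − 4.39 = 4.43; fold change = 2^-4.43 = 0.046
juzZ has the largest |ΔΔCt| = 4.43.

0.046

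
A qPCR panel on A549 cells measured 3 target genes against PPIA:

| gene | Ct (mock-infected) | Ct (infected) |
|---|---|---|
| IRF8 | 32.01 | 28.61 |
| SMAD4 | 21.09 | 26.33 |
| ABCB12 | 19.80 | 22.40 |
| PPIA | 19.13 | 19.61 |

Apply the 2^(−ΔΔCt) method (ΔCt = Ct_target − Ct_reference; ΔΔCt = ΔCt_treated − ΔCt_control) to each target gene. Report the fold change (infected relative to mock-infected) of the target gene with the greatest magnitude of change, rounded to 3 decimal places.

IRF8: ΔΔCt = (28.61−19.61) − (32.01−19.13) = 9.00 − 12.88 = -3.88; fold change = 2^3.88 = 14.723
SMAD4: ΔΔCt = (26.33−19.61) − (21.09−19.13) = 6.72 − 1.96 = 4.76; fold change = 2^-4.76 = 0.037
ABCB12: ΔΔCt = (22.40−19.61) − (19.80−19.13) = 2.79 − 0.67 = 2.12; fold change = 2^-2.12 = 0.230
SMAD4 has the largest |ΔΔCt| = 4.76.

0.037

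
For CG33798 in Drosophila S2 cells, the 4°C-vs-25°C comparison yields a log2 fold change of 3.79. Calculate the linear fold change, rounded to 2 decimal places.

13.83

Fold change = 2^(3.79) = 13.833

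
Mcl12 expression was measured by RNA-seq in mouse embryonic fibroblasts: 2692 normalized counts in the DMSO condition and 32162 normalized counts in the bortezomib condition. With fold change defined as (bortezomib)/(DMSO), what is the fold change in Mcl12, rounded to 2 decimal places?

Fold change = 32162 / 2692 = 11.947
Mcl12 is upregulated.

11.95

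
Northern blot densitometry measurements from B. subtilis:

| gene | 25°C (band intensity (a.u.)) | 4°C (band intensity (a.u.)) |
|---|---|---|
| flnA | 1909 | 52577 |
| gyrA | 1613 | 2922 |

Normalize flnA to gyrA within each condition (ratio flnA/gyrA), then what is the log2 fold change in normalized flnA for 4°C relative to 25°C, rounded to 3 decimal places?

3.926

flnA/gyrA (25°C) = 1909 / 1613 = 1.1835
flnA/gyrA (4°C) = 52577 / 2922 = 17.993
Fold change = 17.993 / 1.1835 = 15.2035
log2(15.2035) = 3.9263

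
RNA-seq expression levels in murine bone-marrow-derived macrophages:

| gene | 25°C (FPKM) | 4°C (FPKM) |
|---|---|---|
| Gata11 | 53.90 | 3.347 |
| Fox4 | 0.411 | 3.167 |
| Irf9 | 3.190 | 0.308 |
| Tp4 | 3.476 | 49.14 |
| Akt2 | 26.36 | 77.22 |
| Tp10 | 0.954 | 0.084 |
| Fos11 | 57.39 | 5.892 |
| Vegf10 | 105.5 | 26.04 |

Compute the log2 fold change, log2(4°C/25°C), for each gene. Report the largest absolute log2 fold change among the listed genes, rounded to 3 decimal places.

4.009

log2(3.347/53.90) = -4.009  (Gata11)
log2(3.167/0.411) = 2.946  (Fox4)
log2(0.308/3.190) = -3.373  (Irf9)
log2(49.14/3.476) = 3.821  (Tp4)
log2(77.22/26.36) = 1.551  (Akt2)
log2(0.084/0.954) = -3.506  (Tp10)
log2(5.892/57.39) = -3.284  (Fos11)
log2(26.04/105.5) = -2.018  (Vegf10)
The largest magnitude belongs to Gata11.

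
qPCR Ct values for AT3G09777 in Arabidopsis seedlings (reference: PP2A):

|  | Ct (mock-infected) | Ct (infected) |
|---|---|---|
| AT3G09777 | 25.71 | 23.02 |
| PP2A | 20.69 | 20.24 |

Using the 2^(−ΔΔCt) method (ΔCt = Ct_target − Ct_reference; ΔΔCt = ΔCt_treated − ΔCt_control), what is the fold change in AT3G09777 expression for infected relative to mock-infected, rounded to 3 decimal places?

ΔCt(mock-infected) = 25.710 − 20.690 = 5.020
ΔCt(infected) = 23.020 − 20.240 = 2.780
ΔΔCt = 2.780 − 5.020 = -2.240
Fold change = 2^(−(-2.240)) = 2^2.240 = 4.7240

4.724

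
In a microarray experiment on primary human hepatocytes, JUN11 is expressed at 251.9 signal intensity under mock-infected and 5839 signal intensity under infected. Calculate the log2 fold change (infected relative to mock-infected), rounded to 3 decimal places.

Fold change = 5839 / 251.9 = 23.1798
log2(23.1798) = 4.5348

4.535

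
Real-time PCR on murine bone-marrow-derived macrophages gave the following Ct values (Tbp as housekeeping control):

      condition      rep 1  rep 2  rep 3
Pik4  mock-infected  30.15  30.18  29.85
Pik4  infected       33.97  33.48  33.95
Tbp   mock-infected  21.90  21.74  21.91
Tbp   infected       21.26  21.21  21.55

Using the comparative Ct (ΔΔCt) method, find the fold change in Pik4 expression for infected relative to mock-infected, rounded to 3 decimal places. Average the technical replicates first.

Mean Ct: Pik4 mock-infected 30.060; Pik4 infected 33.800; Tbp mock-infected 21.850; Tbp infected 21.340
ΔCt(mock-infected) = 30.060 − 21.850 = 8.210
ΔCt(infected) = 33.800 − 21.340 = 12.460
ΔΔCt = 12.460 − 8.210 = 4.250
Fold change = 2^(−4.250) = 0.0526

0.053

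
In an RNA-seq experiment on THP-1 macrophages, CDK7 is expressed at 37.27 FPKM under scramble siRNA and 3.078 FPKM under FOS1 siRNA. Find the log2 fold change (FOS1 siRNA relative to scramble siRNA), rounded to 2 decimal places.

-3.60

Fold change = 3.078 / 37.27 = 0.0826
log2(0.0826) = -3.598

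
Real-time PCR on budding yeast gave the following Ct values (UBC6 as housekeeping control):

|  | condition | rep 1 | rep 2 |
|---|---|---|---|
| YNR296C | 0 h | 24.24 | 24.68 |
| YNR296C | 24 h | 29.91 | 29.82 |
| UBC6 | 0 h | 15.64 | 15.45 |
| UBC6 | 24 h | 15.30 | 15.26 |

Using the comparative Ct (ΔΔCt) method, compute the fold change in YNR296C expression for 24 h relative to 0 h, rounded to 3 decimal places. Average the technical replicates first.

0.020

Mean Ct: YNR296C 0 h 24.460; YNR296C 24 h 29.865; UBC6 0 h 15.545; UBC6 24 h 15.280
ΔCt(0 h) = 24.460 − 15.545 = 8.915
ΔCt(24 h) = 29.865 − 15.280 = 14.585
ΔΔCt = 14.585 − 8.915 = 5.670
Fold change = 2^(−5.670) = 0.0196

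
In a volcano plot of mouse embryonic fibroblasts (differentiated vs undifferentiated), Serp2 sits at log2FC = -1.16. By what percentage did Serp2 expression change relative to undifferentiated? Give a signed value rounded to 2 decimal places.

-55.25%

Fold change = 2^(-1.16) = 0.4475
Percent change = (FC − 1) × 100% = (0.4475 − 1) × 100 = -55.25%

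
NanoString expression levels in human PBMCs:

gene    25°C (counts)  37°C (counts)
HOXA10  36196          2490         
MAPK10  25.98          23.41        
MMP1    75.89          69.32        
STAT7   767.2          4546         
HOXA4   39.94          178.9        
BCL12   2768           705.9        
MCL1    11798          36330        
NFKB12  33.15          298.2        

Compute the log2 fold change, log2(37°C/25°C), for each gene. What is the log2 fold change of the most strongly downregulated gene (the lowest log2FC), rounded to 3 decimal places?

-3.862

log2(2490/36196) = -3.862  (HOXA10)
log2(23.41/25.98) = -0.150  (MAPK10)
log2(69.32/75.89) = -0.131  (MMP1)
log2(4546/767.2) = 2.567  (STAT7)
log2(178.9/39.94) = 2.163  (HOXA4)
log2(705.9/2768) = -1.971  (BCL12)
log2(36330/11798) = 1.623  (MCL1)
log2(298.2/33.15) = 3.169  (NFKB12)
HOXA10 is most strongly downregulated.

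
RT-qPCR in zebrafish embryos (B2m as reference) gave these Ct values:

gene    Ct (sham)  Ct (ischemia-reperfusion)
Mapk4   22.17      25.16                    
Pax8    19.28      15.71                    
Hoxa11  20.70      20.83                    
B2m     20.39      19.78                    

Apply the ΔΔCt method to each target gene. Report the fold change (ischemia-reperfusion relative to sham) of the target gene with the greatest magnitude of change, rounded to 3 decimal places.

0.082

Mapk4: ΔΔCt = (25.16−19.78) − (22.17−20.39) = 5.38 − 1.78 = 3.60; fold change = 2^-3.60 = 0.082
Pax8: ΔΔCt = (15.71−19.78) − (19.28−20.39) = -4.07 − (-1.11) = -2.96; fold change = 2^2.96 = 7.781
Hoxa11: ΔΔCt = (20.83−19.78) − (20.70−20.39) = 1.05 − 0.31 = 0.74; fold change = 2^-0.74 = 0.599
Mapk4 has the largest |ΔΔCt| = 3.60.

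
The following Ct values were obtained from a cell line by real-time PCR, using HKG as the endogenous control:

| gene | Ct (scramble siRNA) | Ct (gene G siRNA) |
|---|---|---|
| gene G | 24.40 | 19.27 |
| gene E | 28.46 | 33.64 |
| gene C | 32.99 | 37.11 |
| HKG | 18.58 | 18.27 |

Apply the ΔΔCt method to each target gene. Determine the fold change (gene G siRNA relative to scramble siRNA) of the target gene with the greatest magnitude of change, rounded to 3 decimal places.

gene G: ΔΔCt = (19.27−18.27) − (24.40−18.58) = 1.00 − 5.82 = -4.82; fold change = 2^4.82 = 28.246
gene E: ΔΔCt = (33.64−18.27) − (28.46−18.58) = 15.37 − 9.88 = 5.49; fold change = 2^-5.49 = 0.022
gene C: ΔΔCt = (37.11−18.27) − (32.99−18.58) = 18.84 − 14.41 = 4.43; fold change = 2^-4.43 = 0.046
gene E has the largest |ΔΔCt| = 5.49.

0.022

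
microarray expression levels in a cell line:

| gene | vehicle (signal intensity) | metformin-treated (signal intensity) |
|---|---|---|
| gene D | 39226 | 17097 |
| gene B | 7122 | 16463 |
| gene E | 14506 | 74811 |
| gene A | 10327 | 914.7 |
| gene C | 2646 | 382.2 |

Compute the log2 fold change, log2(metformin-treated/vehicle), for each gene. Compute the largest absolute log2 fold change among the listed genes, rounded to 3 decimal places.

log2(17097/39226) = -1.198  (gene D)
log2(16463/7122) = 1.209  (gene B)
log2(74811/14506) = 2.367  (gene E)
log2(914.7/10327) = -3.497  (gene A)
log2(382.2/2646) = -2.791  (gene C)
The largest magnitude belongs to gene A.

3.497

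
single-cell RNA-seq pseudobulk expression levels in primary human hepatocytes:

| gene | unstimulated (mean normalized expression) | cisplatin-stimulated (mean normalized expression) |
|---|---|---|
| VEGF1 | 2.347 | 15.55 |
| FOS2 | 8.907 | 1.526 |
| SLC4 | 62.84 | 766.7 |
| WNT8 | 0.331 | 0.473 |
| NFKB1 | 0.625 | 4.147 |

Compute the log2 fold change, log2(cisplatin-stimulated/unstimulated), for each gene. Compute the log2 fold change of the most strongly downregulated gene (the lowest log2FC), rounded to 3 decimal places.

log2(15.55/2.347) = 2.728  (VEGF1)
log2(1.526/8.907) = -2.545  (FOS2)
log2(766.7/62.84) = 3.609  (SLC4)
log2(0.473/0.331) = 0.515  (WNT8)
log2(4.147/0.625) = 2.730  (NFKB1)
FOS2 is most strongly downregulated.

-2.545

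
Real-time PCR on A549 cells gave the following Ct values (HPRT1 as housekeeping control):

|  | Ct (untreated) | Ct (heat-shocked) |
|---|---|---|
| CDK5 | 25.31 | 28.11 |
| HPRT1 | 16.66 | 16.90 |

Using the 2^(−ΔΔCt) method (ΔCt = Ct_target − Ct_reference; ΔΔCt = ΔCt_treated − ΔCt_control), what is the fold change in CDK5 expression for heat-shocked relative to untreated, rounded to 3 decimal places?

ΔCt(untreated) = 25.310 − 16.660 = 8.650
ΔCt(heat-shocked) = 28.110 − 16.900 = 11.210
ΔΔCt = 11.210 − 8.650 = 2.560
Fold change = 2^(−2.560) = 0.1696

0.170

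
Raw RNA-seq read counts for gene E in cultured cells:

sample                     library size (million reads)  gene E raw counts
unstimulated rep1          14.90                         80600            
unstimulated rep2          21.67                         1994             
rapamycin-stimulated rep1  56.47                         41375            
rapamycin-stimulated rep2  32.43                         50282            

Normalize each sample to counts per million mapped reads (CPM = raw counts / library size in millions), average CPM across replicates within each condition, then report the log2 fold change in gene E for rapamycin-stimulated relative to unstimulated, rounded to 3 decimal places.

-1.269

CPM(unstimulated rep1) = 80600 / 14.90 = 5409.3960
CPM(unstimulated rep2) = 1994 / 21.67 = 92.0166
CPM(rapamycin-stimulated rep1) = 41375 / 56.47 = 732.6899
CPM(rapamycin-stimulated rep2) = 50282 / 32.43 = 1550.4780
mean CPM(unstimulated) = 2750.7063; mean CPM(rapamycin-stimulated) = 1141.5839
Fold change = 1141.5839 / 2750.7063 = 0.41501
log2(0.41501) = -1.2688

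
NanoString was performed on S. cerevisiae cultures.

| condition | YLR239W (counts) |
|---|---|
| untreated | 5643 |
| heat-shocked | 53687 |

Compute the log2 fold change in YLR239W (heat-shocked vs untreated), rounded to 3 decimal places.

Fold change = 53687 / 5643 = 9.5139
log2(9.5139) = 3.2500

3.250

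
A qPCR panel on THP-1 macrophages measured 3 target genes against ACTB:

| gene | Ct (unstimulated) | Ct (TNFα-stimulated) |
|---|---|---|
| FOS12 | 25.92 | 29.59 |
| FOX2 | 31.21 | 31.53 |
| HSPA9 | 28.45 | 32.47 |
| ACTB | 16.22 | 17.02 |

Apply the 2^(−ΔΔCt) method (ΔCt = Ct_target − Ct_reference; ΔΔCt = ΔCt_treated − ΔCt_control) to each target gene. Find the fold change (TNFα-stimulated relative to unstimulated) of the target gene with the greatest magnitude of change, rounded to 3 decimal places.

FOS12: ΔΔCt = (29.59−17.02) − (25.92−16.22) = 12.57 − 9.70 = 2.87; fold change = 2^-2.87 = 0.137
FOX2: ΔΔCt = (31.53−17.02) − (31.21−16.22) = 14.51 − 14.99 = -0.48; fold change = 2^0.48 = 1.395
HSPA9: ΔΔCt = (32.47−17.02) − (28.45−16.22) = 15.45 − 12.23 = 3.22; fold change = 2^-3.22 = 0.107
HSPA9 has the largest |ΔΔCt| = 3.22.

0.107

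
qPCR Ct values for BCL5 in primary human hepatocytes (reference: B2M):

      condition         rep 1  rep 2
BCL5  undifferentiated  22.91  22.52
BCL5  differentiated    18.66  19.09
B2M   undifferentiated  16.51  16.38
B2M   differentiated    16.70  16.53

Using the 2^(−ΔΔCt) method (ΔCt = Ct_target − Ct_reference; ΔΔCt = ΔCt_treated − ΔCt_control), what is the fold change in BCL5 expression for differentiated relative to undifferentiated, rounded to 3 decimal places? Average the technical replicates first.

Mean Ct: BCL5 undifferentiated 22.715; BCL5 differentiated 18.875; B2M undifferentiated 16.445; B2M differentiated 16.615
ΔCt(undifferentiated) = 22.715 − 16.445 = 6.270
ΔCt(differentiated) = 18.875 − 16.615 = 2.260
ΔΔCt = 2.260 − 6.270 = -4.010
Fold change = 2^(−(-4.010)) = 2^4.010 = 16.1113

16.111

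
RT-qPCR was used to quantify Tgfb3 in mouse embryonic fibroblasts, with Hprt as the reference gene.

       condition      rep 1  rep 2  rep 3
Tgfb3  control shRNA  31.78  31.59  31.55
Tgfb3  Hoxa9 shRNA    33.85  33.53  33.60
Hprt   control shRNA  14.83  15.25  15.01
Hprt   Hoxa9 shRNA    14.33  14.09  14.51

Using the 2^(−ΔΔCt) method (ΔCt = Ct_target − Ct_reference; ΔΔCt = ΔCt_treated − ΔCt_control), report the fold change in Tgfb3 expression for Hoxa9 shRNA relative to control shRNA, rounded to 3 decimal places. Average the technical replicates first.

0.150

Mean Ct: Tgfb3 control shRNA 31.640; Tgfb3 Hoxa9 shRNA 33.660; Hprt control shRNA 15.030; Hprt Hoxa9 shRNA 14.310
ΔCt(control shRNA) = 31.640 − 15.030 = 16.610
ΔCt(Hoxa9 shRNA) = 33.660 − 14.310 = 19.350
ΔΔCt = 19.350 − 16.610 = 2.740
Fold change = 2^(−2.740) = 0.1497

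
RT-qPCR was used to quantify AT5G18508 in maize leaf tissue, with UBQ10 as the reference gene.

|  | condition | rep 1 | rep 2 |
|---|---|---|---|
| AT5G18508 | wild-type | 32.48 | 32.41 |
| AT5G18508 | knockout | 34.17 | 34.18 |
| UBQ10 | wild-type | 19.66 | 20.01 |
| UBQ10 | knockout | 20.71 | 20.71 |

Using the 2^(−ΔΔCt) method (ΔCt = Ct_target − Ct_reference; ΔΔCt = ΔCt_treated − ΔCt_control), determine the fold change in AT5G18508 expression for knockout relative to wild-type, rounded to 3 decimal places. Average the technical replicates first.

0.553

Mean Ct: AT5G18508 wild-type 32.445; AT5G18508 knockout 34.175; UBQ10 wild-type 19.835; UBQ10 knockout 20.710
ΔCt(wild-type) = 32.445 − 19.835 = 12.610
ΔCt(knockout) = 34.175 − 20.710 = 13.465
ΔΔCt = 13.465 − 12.610 = 0.855
Fold change = 2^(−0.855) = 0.5529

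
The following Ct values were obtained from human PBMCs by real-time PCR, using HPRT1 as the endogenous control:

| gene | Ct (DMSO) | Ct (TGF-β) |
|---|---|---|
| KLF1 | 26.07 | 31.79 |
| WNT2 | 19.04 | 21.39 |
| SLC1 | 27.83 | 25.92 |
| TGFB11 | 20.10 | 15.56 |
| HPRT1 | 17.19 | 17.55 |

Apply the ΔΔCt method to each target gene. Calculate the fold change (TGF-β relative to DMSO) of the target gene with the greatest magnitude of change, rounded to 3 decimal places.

0.024

KLF1: ΔΔCt = (31.79−17.55) − (26.07−17.19) = 14.24 − 8.88 = 5.36; fold change = 2^-5.36 = 0.024
WNT2: ΔΔCt = (21.39−17.55) − (19.04−17.19) = 3.84 − 1.85 = 1.99; fold change = 2^-1.99 = 0.252
SLC1: ΔΔCt = (25.92−17.55) − (27.83−17.19) = 8.37 − 10.64 = -2.27; fold change = 2^2.27 = 4.823
TGFB11: ΔΔCt = (15.56−17.55) − (20.10−17.19) = -1.99 − 2.91 = -4.90; fold change = 2^4.90 = 29.857
KLF1 has the largest |ΔΔCt| = 5.36.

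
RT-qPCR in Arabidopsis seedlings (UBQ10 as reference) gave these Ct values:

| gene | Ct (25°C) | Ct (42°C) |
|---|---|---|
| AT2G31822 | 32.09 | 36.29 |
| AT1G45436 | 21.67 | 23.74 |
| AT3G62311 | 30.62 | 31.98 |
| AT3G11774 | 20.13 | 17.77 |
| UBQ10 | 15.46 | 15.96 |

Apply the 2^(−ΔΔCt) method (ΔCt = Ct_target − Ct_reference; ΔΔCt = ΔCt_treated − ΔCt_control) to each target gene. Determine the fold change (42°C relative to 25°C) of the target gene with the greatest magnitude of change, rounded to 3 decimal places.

0.077

AT2G31822: ΔΔCt = (36.29−15.96) − (32.09−15.46) = 20.33 − 16.63 = 3.70; fold change = 2^-3.70 = 0.077
AT1G45436: ΔΔCt = (23.74−15.96) − (21.67−15.46) = 7.78 − 6.21 = 1.57; fold change = 2^-1.57 = 0.337
AT3G62311: ΔΔCt = (31.98−15.96) − (30.62−15.46) = 16.02 − 15.16 = 0.86; fold change = 2^-0.86 = 0.551
AT3G11774: ΔΔCt = (17.77−15.96) − (20.13−15.46) = 1.81 − 4.67 = -2.86; fold change = 2^2.86 = 7.260
AT2G31822 has the largest |ΔΔCt| = 3.70.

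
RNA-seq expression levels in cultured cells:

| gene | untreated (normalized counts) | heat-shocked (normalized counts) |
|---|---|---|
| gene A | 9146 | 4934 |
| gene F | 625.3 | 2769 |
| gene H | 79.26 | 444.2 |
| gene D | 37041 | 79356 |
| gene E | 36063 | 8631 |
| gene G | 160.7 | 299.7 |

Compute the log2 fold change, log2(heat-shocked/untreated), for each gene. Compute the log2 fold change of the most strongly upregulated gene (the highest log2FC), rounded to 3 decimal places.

2.487

log2(4934/9146) = -0.890  (gene A)
log2(2769/625.3) = 2.147  (gene F)
log2(444.2/79.26) = 2.487  (gene H)
log2(79356/37041) = 1.099  (gene D)
log2(8631/36063) = -2.063  (gene E)
log2(299.7/160.7) = 0.899  (gene G)
gene H is most strongly upregulated.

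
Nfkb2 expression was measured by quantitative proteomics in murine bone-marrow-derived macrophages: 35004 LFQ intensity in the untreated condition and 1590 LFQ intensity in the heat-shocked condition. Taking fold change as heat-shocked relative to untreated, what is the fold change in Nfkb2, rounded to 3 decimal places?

0.045

Fold change = 1590 / 35004 = 0.0454
Nfkb2 is downregulated.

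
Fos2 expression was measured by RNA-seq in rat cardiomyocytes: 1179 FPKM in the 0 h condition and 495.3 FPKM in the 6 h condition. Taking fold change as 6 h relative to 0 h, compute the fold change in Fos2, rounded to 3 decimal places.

0.420

Fold change = 495.3 / 1179 = 0.4201
Fos2 is downregulated.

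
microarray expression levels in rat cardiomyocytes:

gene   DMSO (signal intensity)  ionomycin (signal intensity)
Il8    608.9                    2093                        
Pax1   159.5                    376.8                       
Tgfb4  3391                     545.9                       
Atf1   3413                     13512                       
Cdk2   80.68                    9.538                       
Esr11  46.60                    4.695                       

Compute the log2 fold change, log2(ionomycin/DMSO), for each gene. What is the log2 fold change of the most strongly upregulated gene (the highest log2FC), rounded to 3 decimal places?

log2(2093/608.9) = 1.781  (Il8)
log2(376.8/159.5) = 1.240  (Pax1)
log2(545.9/3391) = -2.635  (Tgfb4)
log2(13512/3413) = 1.985  (Atf1)
log2(9.538/80.68) = -3.080  (Cdk2)
log2(4.695/46.60) = -3.311  (Esr11)
Atf1 is most strongly upregulated.

1.985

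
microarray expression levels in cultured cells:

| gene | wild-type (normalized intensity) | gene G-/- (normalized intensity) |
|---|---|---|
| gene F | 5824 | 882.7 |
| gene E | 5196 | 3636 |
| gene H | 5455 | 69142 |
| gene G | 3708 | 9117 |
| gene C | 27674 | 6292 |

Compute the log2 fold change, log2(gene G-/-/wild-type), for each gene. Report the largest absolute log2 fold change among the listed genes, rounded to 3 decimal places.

3.664

log2(882.7/5824) = -2.722  (gene F)
log2(3636/5196) = -0.515  (gene E)
log2(69142/5455) = 3.664  (gene H)
log2(9117/3708) = 1.298  (gene G)
log2(6292/27674) = -2.137  (gene C)
The largest magnitude belongs to gene H.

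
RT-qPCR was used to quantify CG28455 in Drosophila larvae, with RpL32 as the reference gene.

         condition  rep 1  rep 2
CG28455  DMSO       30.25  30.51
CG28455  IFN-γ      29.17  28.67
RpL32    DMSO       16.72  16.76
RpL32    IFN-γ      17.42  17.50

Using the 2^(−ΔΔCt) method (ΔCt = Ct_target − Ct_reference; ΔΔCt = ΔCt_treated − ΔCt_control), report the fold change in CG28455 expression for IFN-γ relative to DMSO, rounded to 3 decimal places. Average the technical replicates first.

4.532

Mean Ct: CG28455 DMSO 30.380; CG28455 IFN-γ 28.920; RpL32 DMSO 16.740; RpL32 IFN-γ 17.460
ΔCt(DMSO) = 30.380 − 16.740 = 13.640
ΔCt(IFN-γ) = 28.920 − 17.460 = 11.460
ΔΔCt = 11.460 − 13.640 = -2.180
Fold change = 2^(−(-2.180)) = 2^2.180 = 4.5315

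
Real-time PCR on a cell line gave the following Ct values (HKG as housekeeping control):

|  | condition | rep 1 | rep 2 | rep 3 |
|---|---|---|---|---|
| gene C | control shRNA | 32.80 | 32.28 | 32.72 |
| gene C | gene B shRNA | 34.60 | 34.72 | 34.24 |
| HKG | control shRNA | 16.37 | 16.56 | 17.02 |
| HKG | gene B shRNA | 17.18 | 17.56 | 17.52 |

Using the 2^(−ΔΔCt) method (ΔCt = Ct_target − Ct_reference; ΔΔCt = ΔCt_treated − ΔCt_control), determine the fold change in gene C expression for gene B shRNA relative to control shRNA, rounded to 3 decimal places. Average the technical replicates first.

0.451

Mean Ct: gene C control shRNA 32.600; gene C gene B shRNA 34.520; HKG control shRNA 16.650; HKG gene B shRNA 17.420
ΔCt(control shRNA) = 32.600 − 16.650 = 15.950
ΔCt(gene B shRNA) = 34.520 − 17.420 = 17.100
ΔΔCt = 17.100 − 15.950 = 1.150
Fold change = 2^(−1.150) = 0.4506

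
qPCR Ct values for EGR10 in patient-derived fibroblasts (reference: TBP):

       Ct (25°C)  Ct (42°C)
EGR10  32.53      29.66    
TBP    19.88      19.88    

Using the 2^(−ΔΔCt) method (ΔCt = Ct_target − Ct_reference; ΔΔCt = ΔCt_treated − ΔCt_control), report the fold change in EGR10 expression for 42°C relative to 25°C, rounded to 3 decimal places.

ΔCt(25°C) = 32.530 − 19.880 = 12.650
ΔCt(42°C) = 29.660 − 19.880 = 9.780
ΔΔCt = 9.780 − 12.650 = -2.870
Fold change = 2^(−(-2.870)) = 2^2.870 = 7.3107

7.311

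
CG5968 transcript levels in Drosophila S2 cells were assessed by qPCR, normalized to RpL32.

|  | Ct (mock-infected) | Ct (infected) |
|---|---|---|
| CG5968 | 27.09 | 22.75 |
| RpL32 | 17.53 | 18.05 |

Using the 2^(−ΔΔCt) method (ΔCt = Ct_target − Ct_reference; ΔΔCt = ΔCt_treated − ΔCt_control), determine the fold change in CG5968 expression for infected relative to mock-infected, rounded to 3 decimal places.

ΔCt(mock-infected) = 27.090 − 17.530 = 9.560
ΔCt(infected) = 22.750 − 18.050 = 4.700
ΔΔCt = 4.700 − 9.560 = -4.860
Fold change = 2^(−(-4.860)) = 2^4.860 = 29.0406

29.041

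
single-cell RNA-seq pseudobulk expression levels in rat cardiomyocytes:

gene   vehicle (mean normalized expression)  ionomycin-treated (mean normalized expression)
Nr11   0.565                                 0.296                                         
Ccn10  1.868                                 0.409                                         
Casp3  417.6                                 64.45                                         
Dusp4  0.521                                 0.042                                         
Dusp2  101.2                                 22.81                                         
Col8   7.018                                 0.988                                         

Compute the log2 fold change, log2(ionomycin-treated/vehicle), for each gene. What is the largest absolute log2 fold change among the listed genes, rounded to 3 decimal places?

3.633

log2(0.296/0.565) = -0.933  (Nr11)
log2(0.409/1.868) = -2.191  (Ccn10)
log2(64.45/417.6) = -2.696  (Casp3)
log2(0.042/0.521) = -3.633  (Dusp4)
log2(22.81/101.2) = -2.149  (Dusp2)
log2(0.988/7.018) = -2.828  (Col8)
The largest magnitude belongs to Dusp4.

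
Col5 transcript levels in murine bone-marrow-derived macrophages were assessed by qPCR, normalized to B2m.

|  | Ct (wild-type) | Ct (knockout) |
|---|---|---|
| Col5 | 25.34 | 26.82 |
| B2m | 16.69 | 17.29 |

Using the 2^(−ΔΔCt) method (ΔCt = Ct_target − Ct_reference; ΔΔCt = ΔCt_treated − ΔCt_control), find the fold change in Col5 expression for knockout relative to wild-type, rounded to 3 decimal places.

0.543

ΔCt(wild-type) = 25.340 − 16.690 = 8.650
ΔCt(knockout) = 26.820 − 17.290 = 9.530
ΔΔCt = 9.530 − 8.650 = 0.880
Fold change = 2^(−0.880) = 0.5434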